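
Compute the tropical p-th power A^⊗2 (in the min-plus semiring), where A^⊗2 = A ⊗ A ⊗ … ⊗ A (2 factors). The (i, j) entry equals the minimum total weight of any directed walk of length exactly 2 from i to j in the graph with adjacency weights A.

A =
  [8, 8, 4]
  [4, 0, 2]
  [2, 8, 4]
A^⊗2 =
  [6, 8, 8]
  [4, 0, 2]
  [6, 8, 6]

Each entry (A^⊗2)_ij equals the minimum over all length-2 walks i = v_0 → v_1 → … → v_2 = j of Σ_t A[v_t][v_{t+1}]. For example, for (i, j) = (0, 2) we minimise over 3 possible intermediate vertex sequences; the minimum is 8, attained along the walk 0 → 2 → 2.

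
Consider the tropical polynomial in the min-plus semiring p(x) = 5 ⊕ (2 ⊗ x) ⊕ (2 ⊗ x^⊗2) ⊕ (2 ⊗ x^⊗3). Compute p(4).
p(4) = 5

A tropical monomial a ⊗ x^⊗i evaluates to a + i · x. Evaluating each term at x = 4:
  Term 0 contributes 5 + 0 · 4 = 5
  Term 1 contributes 2 + 1 · 4 = 6
  Term 2 contributes 2 + 2 · 4 = 10
  Term 3 contributes 2 + 3 · 4 = 14
p(4) = ⊕ of these = min[5, 6, 10, 14] = 5.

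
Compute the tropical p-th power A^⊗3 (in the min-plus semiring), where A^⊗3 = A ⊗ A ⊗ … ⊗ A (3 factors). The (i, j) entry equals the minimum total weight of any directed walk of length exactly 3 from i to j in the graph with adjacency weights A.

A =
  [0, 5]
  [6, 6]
A^⊗3 =
  [0, 5]
  [6, 11]

Each entry (A^⊗3)_ij equals the minimum over all length-3 walks i = v_0 → v_1 → … → v_3 = j of Σ_t A[v_t][v_{t+1}]. For example, for (i, j) = (0, 1) we minimise over 4 possible intermediate vertex sequences; the minimum is 5, attained along the walk 0 → 0 → 0 → 1.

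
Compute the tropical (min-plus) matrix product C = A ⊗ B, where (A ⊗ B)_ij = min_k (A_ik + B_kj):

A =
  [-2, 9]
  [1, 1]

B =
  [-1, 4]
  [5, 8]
A ⊗ B =
  [-3, 2]
  [0, 5]

Apply the min-plus product entry-by-entry:
  C[0][0] = min over k of (A[0][0] + B[0][0] = -2 + -1 = -3, A[0][1] + B[1][0] = 9 + 5 = 14) = -3 (attained at k = 0)
  C[0][1] = min over k of (A[0][0] + B[0][1] = -2 + 4 = 2, A[0][1] + B[1][1] = 9 + 8 = 17) = 2 (attained at k = 0)
  C[1][0] = min over k of (A[1][0] + B[0][0] = 1 + -1 = 0, A[1][1] + B[1][0] = 1 + 5 = 6) = 0 (attained at k = 0)
  C[1][1] = min over k of (A[1][0] + B[0][1] = 1 + 4 = 5, A[1][1] + B[1][1] = 1 + 8 = 9) = 5 (attained at k = 0)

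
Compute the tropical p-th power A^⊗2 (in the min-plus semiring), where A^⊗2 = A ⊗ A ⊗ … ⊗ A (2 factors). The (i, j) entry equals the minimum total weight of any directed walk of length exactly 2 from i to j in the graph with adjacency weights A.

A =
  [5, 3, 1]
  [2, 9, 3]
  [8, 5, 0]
A^⊗2 =
  [5, 6, 1]
  [7, 5, 3]
  [7, 5, 0]

Each entry (A^⊗2)_ij equals the minimum over all length-2 walks i = v_0 → v_1 → … → v_2 = j of Σ_t A[v_t][v_{t+1}]. For example, for (i, j) = (0, 2) we minimise over 3 possible intermediate vertex sequences; the minimum is 1, attained along the walk 0 → 2 → 2.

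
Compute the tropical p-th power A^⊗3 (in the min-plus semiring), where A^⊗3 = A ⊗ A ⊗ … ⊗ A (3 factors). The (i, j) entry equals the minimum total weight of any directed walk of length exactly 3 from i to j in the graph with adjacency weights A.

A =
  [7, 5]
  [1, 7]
A^⊗3 =
  [13, 11]
  [7, 13]

Each entry (A^⊗3)_ij equals the minimum over all length-3 walks i = v_0 → v_1 → … → v_3 = j of Σ_t A[v_t][v_{t+1}]. For example, for (i, j) = (0, 1) we minimise over 4 possible intermediate vertex sequences; the minimum is 11, attained along the walk 0 → 1 → 0 → 1.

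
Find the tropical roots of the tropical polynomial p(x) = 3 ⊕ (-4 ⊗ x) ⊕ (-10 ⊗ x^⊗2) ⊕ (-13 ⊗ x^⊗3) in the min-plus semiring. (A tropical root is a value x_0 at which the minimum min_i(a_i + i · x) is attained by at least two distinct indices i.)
Roots: {3, 6, 7}

Each tropical root is a break point of the lower envelope of the lines y = a_i + i · x (there are 4 lines, with slopes 0, 1, ..., 3). Only the lines that attain the minimum somewhere contribute to roots; other lines are dominated. Here the surviving (envelope) indices are i = 3, i = 2, i = 1, i = 0.
Intersections between consecutive envelope lines give the roots: for adjacent envelope indices i < j the intersection is x = (a_i − a_j) / (j − i). Reading off the sorted break points: {3, 6, 7}.
Verification: at each break x_0, at least two indices attain the minimum of min_i(a_i + i · x_0).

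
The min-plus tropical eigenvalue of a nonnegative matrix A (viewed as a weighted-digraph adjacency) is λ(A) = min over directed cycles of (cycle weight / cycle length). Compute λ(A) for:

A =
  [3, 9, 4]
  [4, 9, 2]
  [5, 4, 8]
λ(A) = 3

Enumerate directed cycles and compute their means (weight / length). Sample:
  cycle 0 → 0: weight = 3, length = 1, mean = 3/1 ≈ 3.000
  cycle 1 → 1: weight = 9, length = 1, mean = 9/1 ≈ 9.000
  cycle 2 → 2: weight = 8, length = 1, mean = 8/1 ≈ 8.000
  cycle 0 → 1 → 0: weight = 13, length = 2, mean = 13/2 ≈ 6.500
  cycle 0 → 2 → 0: weight = 9, length = 2, mean = 9/2 ≈ 4.500
  cycle 1 → 0 → 1: weight = 13, length = 2, mean = 13/2 ≈ 6.500
Minimum mean = 3.000, attained e.g. along the cycle 0 → 0 with weight 3 and length 1. So λ(A) = 3/1 = 3.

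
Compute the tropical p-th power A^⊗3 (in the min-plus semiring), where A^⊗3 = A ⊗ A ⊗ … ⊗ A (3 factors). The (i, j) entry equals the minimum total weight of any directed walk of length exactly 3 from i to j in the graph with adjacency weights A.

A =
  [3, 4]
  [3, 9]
A^⊗3 =
  [9, 10]
  [9, 10]

Each entry (A^⊗3)_ij equals the minimum over all length-3 walks i = v_0 → v_1 → … → v_3 = j of Σ_t A[v_t][v_{t+1}]. For example, for (i, j) = (0, 1) we minimise over 4 possible intermediate vertex sequences; the minimum is 10, attained along the walk 0 → 0 → 0 → 1.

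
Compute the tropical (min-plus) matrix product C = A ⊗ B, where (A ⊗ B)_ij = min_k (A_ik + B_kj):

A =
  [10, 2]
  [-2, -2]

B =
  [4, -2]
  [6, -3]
A ⊗ B =
  [8, -1]
  [2, -5]

Apply the min-plus product entry-by-entry:
  C[0][0] = min over k of (A[0][0] + B[0][0] = 10 + 4 = 14, A[0][1] + B[1][0] = 2 + 6 = 8) = 8 (attained at k = 1)
  C[0][1] = min over k of (A[0][0] + B[0][1] = 10 + -2 = 8, A[0][1] + B[1][1] = 2 + -3 = -1) = -1 (attained at k = 1)
  C[1][0] = min over k of (A[1][0] + B[0][0] = -2 + 4 = 2, A[1][1] + B[1][0] = -2 + 6 = 4) = 2 (attained at k = 0)
  C[1][1] = min over k of (A[1][0] + B[0][1] = -2 + -2 = -4, A[1][1] + B[1][1] = -2 + -3 = -5) = -5 (attained at k = 1)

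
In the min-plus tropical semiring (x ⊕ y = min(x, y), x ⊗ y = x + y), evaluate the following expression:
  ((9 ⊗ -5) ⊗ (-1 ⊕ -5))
((9 ⊗ -5) ⊗ (-1 ⊕ -5)) = -1

Expand innermost to outermost. Recall ⊕ takes the minimum of its arguments and ⊗ takes their sum. Working out the expression ((9 ⊗ -5) ⊗ (-1 ⊕ -5)) gives -1.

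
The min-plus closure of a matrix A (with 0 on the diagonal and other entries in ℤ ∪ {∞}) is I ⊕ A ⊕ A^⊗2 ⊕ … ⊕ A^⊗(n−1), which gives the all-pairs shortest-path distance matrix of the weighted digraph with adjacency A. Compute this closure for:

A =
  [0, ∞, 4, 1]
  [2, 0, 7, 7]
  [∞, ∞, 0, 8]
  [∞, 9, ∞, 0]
Closure =
  [0, 10, 4, 1]
  [2, 0, 6, 3]
  [19, 17, 0, 8]
  [11, 9, 15, 0]

This is the Floyd-Warshall all-pairs shortest-path computation. For each intermediate vertex k = 0, 1, …, 3, update dist[i][j] ← min(dist[i][j], dist[i][k] + dist[k][j]). The final matrix gives, for each (i, j), the minimum total weight of any directed path from i to j (possibly empty when i = j).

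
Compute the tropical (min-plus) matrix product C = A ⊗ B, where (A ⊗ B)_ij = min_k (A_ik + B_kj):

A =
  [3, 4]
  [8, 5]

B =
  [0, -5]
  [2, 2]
A ⊗ B =
  [3, -2]
  [7, 3]

Apply the min-plus product entry-by-entry:
  C[0][0] = min over k of (A[0][0] + B[0][0] = 3 + 0 = 3, A[0][1] + B[1][0] = 4 + 2 = 6) = 3 (attained at k = 0)
  C[0][1] = min over k of (A[0][0] + B[0][1] = 3 + -5 = -2, A[0][1] + B[1][1] = 4 + 2 = 6) = -2 (attained at k = 0)
  C[1][0] = min over k of (A[1][0] + B[0][0] = 8 + 0 = 8, A[1][1] + B[1][0] = 5 + 2 = 7) = 7 (attained at k = 1)
  C[1][1] = min over k of (A[1][0] + B[0][1] = 8 + -5 = 3, A[1][1] + B[1][1] = 5 + 2 = 7) = 3 (attained at k = 0)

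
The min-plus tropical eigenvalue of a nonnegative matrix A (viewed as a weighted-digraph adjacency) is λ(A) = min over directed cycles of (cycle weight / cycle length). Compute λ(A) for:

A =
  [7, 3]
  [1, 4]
λ(A) = 2

Enumerate directed cycles and compute their means (weight / length). Sample:
  cycle 0 → 0: weight = 7, length = 1, mean = 7/1 ≈ 7.000
  cycle 1 → 1: weight = 4, length = 1, mean = 4/1 ≈ 4.000
  cycle 0 → 1 → 0: weight = 4, length = 2, mean = 4/2 ≈ 2.000
  cycle 1 → 0 → 1: weight = 4, length = 2, mean = 4/2 ≈ 2.000
Minimum mean = 2.000, attained e.g. along the cycle 0 → 1 → 0 with weight 4 and length 2. So λ(A) = 4/2 = 2.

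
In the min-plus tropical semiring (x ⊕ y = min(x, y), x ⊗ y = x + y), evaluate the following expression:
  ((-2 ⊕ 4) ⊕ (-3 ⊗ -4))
((-2 ⊕ 4) ⊕ (-3 ⊗ -4)) = -7

Expand innermost to outermost. Recall ⊕ takes the minimum of its arguments and ⊗ takes their sum. Working out the expression ((-2 ⊕ 4) ⊕ (-3 ⊗ -4)) gives -7.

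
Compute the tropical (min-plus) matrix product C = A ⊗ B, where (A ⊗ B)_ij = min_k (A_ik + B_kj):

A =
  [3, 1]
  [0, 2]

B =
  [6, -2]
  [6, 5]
A ⊗ B =
  [7, 1]
  [6, -2]

Apply the min-plus product entry-by-entry:
  C[0][0] = min over k of (A[0][0] + B[0][0] = 3 + 6 = 9, A[0][1] + B[1][0] = 1 + 6 = 7) = 7 (attained at k = 1)
  C[0][1] = min over k of (A[0][0] + B[0][1] = 3 + -2 = 1, A[0][1] + B[1][1] = 1 + 5 = 6) = 1 (attained at k = 0)
  C[1][0] = min over k of (A[1][0] + B[0][0] = 0 + 6 = 6, A[1][1] + B[1][0] = 2 + 6 = 8) = 6 (attained at k = 0)
  C[1][1] = min over k of (A[1][0] + B[0][1] = 0 + -2 = -2, A[1][1] + B[1][1] = 2 + 5 = 7) = -2 (attained at k = 0)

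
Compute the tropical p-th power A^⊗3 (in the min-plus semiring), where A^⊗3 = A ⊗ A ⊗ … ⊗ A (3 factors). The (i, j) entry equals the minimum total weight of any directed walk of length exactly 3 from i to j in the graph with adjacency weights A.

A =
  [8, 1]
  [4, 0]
A^⊗3 =
  [5, 1]
  [4, 0]

Each entry (A^⊗3)_ij equals the minimum over all length-3 walks i = v_0 → v_1 → … → v_3 = j of Σ_t A[v_t][v_{t+1}]. For example, for (i, j) = (0, 1) we minimise over 4 possible intermediate vertex sequences; the minimum is 1, attained along the walk 0 → 1 → 1 → 1.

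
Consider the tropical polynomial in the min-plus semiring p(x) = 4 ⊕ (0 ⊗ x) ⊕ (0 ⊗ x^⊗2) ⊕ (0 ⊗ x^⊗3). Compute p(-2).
p(-2) = -6

A tropical monomial a ⊗ x^⊗i evaluates to a + i · x. Evaluating each term at x = -2:
  Term 0 contributes 4 + 0 · -2 = 4
  Term 1 contributes 0 + 1 · -2 = -2
  Term 2 contributes 0 + 2 · -2 = -4
  Term 3 contributes 0 + 3 · -2 = -6
p(-2) = ⊕ of these = min[4, -2, -4, -6] = -6.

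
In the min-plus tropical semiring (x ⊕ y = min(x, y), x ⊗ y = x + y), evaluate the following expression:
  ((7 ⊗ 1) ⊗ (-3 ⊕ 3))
((7 ⊗ 1) ⊗ (-3 ⊕ 3)) = 5

Expand innermost to outermost. Recall ⊕ takes the minimum of its arguments and ⊗ takes their sum. Working out the expression ((7 ⊗ 1) ⊗ (-3 ⊕ 3)) gives 5.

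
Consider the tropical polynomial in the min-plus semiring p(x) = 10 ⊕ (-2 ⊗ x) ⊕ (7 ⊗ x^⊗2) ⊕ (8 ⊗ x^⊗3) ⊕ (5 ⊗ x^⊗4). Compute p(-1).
p(-1) = -3

A tropical monomial a ⊗ x^⊗i evaluates to a + i · x. Evaluating each term at x = -1:
  Term 0 contributes 10 + 0 · -1 = 10
  Term 1 contributes -2 + 1 · -1 = -3
  Term 2 contributes 7 + 2 · -1 = 5
  Term 3 contributes 8 + 3 · -1 = 5
  Term 4 contributes 5 + 4 · -1 = 1
p(-1) = ⊕ of these = min[10, -3, 5, 5, 1] = -3.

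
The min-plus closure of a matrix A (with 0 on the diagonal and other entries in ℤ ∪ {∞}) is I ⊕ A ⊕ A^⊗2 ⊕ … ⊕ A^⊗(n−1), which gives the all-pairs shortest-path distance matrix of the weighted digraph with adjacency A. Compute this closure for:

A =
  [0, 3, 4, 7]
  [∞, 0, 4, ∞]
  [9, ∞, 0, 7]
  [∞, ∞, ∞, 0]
Closure =
  [0, 3, 4, 7]
  [13, 0, 4, 11]
  [9, 12, 0, 7]
  [∞, ∞, ∞, 0]

This is the Floyd-Warshall all-pairs shortest-path computation. For each intermediate vertex k = 0, 1, …, 3, update dist[i][j] ← min(dist[i][j], dist[i][k] + dist[k][j]). The final matrix gives, for each (i, j), the minimum total weight of any directed path from i to j (possibly empty when i = j).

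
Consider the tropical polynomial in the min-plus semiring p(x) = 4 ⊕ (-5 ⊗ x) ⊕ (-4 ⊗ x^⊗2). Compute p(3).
p(3) = -2

A tropical monomial a ⊗ x^⊗i evaluates to a + i · x. Evaluating each term at x = 3:
  Term 0 contributes 4 + 0 · 3 = 4
  Term 1 contributes -5 + 1 · 3 = -2
  Term 2 contributes -4 + 2 · 3 = 2
p(3) = ⊕ of these = min[4, -2, 2] = -2.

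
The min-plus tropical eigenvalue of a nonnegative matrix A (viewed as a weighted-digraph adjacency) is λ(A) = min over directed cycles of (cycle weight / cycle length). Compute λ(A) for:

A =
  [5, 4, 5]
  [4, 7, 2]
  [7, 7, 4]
λ(A) = 4

Enumerate directed cycles and compute their means (weight / length). Sample:
  cycle 0 → 0: weight = 5, length = 1, mean = 5/1 ≈ 5.000
  cycle 1 → 1: weight = 7, length = 1, mean = 7/1 ≈ 7.000
  cycle 2 → 2: weight = 4, length = 1, mean = 4/1 ≈ 4.000
  cycle 0 → 1 → 0: weight = 8, length = 2, mean = 8/2 ≈ 4.000
  cycle 0 → 2 → 0: weight = 12, length = 2, mean = 12/2 ≈ 6.000
  cycle 1 → 0 → 1: weight = 8, length = 2, mean = 8/2 ≈ 4.000
Minimum mean = 4.000, attained e.g. along the cycle 2 → 2 with weight 4 and length 1. So λ(A) = 4/1 = 4.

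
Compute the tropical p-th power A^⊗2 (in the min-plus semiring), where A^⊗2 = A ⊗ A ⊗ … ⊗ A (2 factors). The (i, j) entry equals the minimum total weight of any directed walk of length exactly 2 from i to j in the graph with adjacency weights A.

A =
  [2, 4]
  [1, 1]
A^⊗2 =
  [4, 5]
  [2, 2]

Each entry (A^⊗2)_ij equals the minimum over all length-2 walks i = v_0 → v_1 → … → v_2 = j of Σ_t A[v_t][v_{t+1}]. For example, for (i, j) = (0, 1) we minimise over 2 possible intermediate vertex sequences; the minimum is 5, attained along the walk 0 → 1 → 1.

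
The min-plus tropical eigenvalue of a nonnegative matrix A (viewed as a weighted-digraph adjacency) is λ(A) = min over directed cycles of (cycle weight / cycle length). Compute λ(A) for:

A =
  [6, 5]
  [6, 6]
λ(A) = 11/2

Enumerate directed cycles and compute their means (weight / length). Sample:
  cycle 0 → 0: weight = 6, length = 1, mean = 6/1 ≈ 6.000
  cycle 1 → 1: weight = 6, length = 1, mean = 6/1 ≈ 6.000
  cycle 0 → 1 → 0: weight = 11, length = 2, mean = 11/2 ≈ 5.500
  cycle 1 → 0 → 1: weight = 11, length = 2, mean = 11/2 ≈ 5.500
Minimum mean = 5.500, attained e.g. along the cycle 0 → 1 → 0 with weight 11 and length 2. So λ(A) = 11/2 = 11/2.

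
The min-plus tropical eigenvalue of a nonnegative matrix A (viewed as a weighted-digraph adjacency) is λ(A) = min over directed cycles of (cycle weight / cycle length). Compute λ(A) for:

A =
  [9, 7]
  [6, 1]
λ(A) = 1

Enumerate directed cycles and compute their means (weight / length). Sample:
  cycle 0 → 0: weight = 9, length = 1, mean = 9/1 ≈ 9.000
  cycle 1 → 1: weight = 1, length = 1, mean = 1/1 ≈ 1.000
  cycle 0 → 1 → 0: weight = 13, length = 2, mean = 13/2 ≈ 6.500
  cycle 1 → 0 → 1: weight = 13, length = 2, mean = 13/2 ≈ 6.500
Minimum mean = 1.000, attained e.g. along the cycle 1 → 1 with weight 1 and length 1. So λ(A) = 1/1 = 1.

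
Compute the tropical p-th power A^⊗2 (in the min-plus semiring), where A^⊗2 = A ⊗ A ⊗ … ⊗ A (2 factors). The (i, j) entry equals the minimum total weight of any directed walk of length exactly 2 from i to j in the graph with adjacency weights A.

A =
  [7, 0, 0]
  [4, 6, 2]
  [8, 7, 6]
A^⊗2 =
  [4, 6, 2]
  [10, 4, 4]
  [11, 8, 8]

Each entry (A^⊗2)_ij equals the minimum over all length-2 walks i = v_0 → v_1 → … → v_2 = j of Σ_t A[v_t][v_{t+1}]. For example, for (i, j) = (0, 2) we minimise over 3 possible intermediate vertex sequences; the minimum is 2, attained along the walk 0 → 1 → 2.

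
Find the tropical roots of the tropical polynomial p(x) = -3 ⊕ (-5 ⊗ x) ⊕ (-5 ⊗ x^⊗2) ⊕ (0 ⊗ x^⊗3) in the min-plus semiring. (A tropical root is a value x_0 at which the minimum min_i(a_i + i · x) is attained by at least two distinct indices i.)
Roots: {-5, 0, 2}

Each tropical root is a break point of the lower envelope of the lines y = a_i + i · x (there are 4 lines, with slopes 0, 1, ..., 3). Only the lines that attain the minimum somewhere contribute to roots; other lines are dominated. Here the surviving (envelope) indices are i = 3, i = 2, i = 1, i = 0.
Intersections between consecutive envelope lines give the roots: for adjacent envelope indices i < j the intersection is x = (a_i − a_j) / (j − i). Reading off the sorted break points: {-5, 0, 2}.
Verification: at each break x_0, at least two indices attain the minimum of min_i(a_i + i · x_0).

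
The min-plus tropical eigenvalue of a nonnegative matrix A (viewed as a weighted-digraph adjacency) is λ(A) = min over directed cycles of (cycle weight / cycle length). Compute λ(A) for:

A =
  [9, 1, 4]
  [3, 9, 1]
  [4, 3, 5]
λ(A) = 2

Enumerate directed cycles and compute their means (weight / length). Sample:
  cycle 0 → 0: weight = 9, length = 1, mean = 9/1 ≈ 9.000
  cycle 1 → 1: weight = 9, length = 1, mean = 9/1 ≈ 9.000
  cycle 2 → 2: weight = 5, length = 1, mean = 5/1 ≈ 5.000
  cycle 0 → 1 → 0: weight = 4, length = 2, mean = 4/2 ≈ 2.000
  cycle 0 → 2 → 0: weight = 8, length = 2, mean = 8/2 ≈ 4.000
  cycle 1 → 0 → 1: weight = 4, length = 2, mean = 4/2 ≈ 2.000
Minimum mean = 2.000, attained e.g. along the cycle 0 → 1 → 0 with weight 4 and length 2. So λ(A) = 4/2 = 2.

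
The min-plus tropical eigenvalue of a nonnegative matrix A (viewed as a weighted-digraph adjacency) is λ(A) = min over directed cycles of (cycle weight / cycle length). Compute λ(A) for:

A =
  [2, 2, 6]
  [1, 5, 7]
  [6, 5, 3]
λ(A) = 3/2

Enumerate directed cycles and compute their means (weight / length). Sample:
  cycle 0 → 0: weight = 2, length = 1, mean = 2/1 ≈ 2.000
  cycle 1 → 1: weight = 5, length = 1, mean = 5/1 ≈ 5.000
  cycle 2 → 2: weight = 3, length = 1, mean = 3/1 ≈ 3.000
  cycle 0 → 1 → 0: weight = 3, length = 2, mean = 3/2 ≈ 1.500
  cycle 0 → 2 → 0: weight = 12, length = 2, mean = 12/2 ≈ 6.000
  cycle 1 → 0 → 1: weight = 3, length = 2, mean = 3/2 ≈ 1.500
Minimum mean = 1.500, attained e.g. along the cycle 0 → 1 → 0 with weight 3 and length 2. So λ(A) = 3/2 = 3/2.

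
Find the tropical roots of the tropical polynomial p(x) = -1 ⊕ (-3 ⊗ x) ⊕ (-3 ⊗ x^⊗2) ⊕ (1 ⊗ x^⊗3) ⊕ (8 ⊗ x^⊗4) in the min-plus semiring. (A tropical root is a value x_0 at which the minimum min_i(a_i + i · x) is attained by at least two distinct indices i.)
Roots: {-7, -4, 0, 2}

Each tropical root is a break point of the lower envelope of the lines y = a_i + i · x (there are 5 lines, with slopes 0, 1, ..., 4). Only the lines that attain the minimum somewhere contribute to roots; other lines are dominated. Here the surviving (envelope) indices are i = 4, i = 3, i = 2, i = 1, i = 0.
Intersections between consecutive envelope lines give the roots: for adjacent envelope indices i < j the intersection is x = (a_i − a_j) / (j − i). Reading off the sorted break points: {-7, -4, 0, 2}.
Verification: at each break x_0, at least two indices attain the minimum of min_i(a_i + i · x_0).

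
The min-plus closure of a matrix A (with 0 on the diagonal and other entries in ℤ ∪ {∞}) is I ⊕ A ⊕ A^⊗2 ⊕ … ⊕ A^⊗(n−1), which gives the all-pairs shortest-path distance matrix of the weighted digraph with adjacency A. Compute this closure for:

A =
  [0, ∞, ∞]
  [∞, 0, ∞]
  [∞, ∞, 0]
Closure =
  [0, ∞, ∞]
  [∞, 0, ∞]
  [∞, ∞, 0]

This is the Floyd-Warshall all-pairs shortest-path computation. For each intermediate vertex k = 0, 1, …, 2, update dist[i][j] ← min(dist[i][j], dist[i][k] + dist[k][j]). The final matrix gives, for each (i, j), the minimum total weight of any directed path from i to j (possibly empty when i = j).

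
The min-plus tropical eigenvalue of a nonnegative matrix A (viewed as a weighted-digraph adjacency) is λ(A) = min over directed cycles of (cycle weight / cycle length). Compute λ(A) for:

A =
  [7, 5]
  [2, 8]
λ(A) = 7/2

Enumerate directed cycles and compute their means (weight / length). Sample:
  cycle 0 → 0: weight = 7, length = 1, mean = 7/1 ≈ 7.000
  cycle 1 → 1: weight = 8, length = 1, mean = 8/1 ≈ 8.000
  cycle 0 → 1 → 0: weight = 7, length = 2, mean = 7/2 ≈ 3.500
  cycle 1 → 0 → 1: weight = 7, length = 2, mean = 7/2 ≈ 3.500
Minimum mean = 3.500, attained e.g. along the cycle 0 → 1 → 0 with weight 7 and length 2. So λ(A) = 7/2 = 7/2.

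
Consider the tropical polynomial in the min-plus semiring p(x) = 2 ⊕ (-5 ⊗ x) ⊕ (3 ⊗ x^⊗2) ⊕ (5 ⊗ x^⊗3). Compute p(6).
p(6) = 1

A tropical monomial a ⊗ x^⊗i evaluates to a + i · x. Evaluating each term at x = 6:
  Term 0 contributes 2 + 0 · 6 = 2
  Term 1 contributes -5 + 1 · 6 = 1
  Term 2 contributes 3 + 2 · 6 = 15
  Term 3 contributes 5 + 3 · 6 = 23
p(6) = ⊕ of these = min[2, 1, 15, 23] = 1.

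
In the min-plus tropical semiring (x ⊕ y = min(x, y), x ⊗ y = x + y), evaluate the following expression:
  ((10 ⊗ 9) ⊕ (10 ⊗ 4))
((10 ⊗ 9) ⊕ (10 ⊗ 4)) = 14

Expand innermost to outermost. Recall ⊕ takes the minimum of its arguments and ⊗ takes their sum. Working out the expression ((10 ⊗ 9) ⊕ (10 ⊗ 4)) gives 14.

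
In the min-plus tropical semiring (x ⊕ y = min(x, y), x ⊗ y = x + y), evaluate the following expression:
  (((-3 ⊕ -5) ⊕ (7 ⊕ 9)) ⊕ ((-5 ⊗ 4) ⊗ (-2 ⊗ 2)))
(((-3 ⊕ -5) ⊕ (7 ⊕ 9)) ⊕ ((-5 ⊗ 4) ⊗ (-2 ⊗ 2))) = -5

Expand innermost to outermost. Recall ⊕ takes the minimum of its arguments and ⊗ takes their sum. Working out the expression (((-3 ⊕ -5) ⊕ (7 ⊕ 9)) ⊕ ((-5 ⊗ 4) ⊗ (-2 ⊗ 2))) gives -5.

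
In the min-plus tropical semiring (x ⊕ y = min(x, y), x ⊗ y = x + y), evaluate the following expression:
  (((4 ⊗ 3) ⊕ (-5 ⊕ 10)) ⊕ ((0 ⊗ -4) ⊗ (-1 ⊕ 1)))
(((4 ⊗ 3) ⊕ (-5 ⊕ 10)) ⊕ ((0 ⊗ -4) ⊗ (-1 ⊕ 1))) = -5

Expand innermost to outermost. Recall ⊕ takes the minimum of its arguments and ⊗ takes their sum. Working out the expression (((4 ⊗ 3) ⊕ (-5 ⊕ 10)) ⊕ ((0 ⊗ -4) ⊗ (-1 ⊕ 1))) gives -5.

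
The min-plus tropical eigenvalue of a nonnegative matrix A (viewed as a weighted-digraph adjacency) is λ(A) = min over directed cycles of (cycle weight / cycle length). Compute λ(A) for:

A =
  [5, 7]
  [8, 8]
λ(A) = 5

Enumerate directed cycles and compute their means (weight / length). Sample:
  cycle 0 → 0: weight = 5, length = 1, mean = 5/1 ≈ 5.000
  cycle 1 → 1: weight = 8, length = 1, mean = 8/1 ≈ 8.000
  cycle 0 → 1 → 0: weight = 15, length = 2, mean = 15/2 ≈ 7.500
  cycle 1 → 0 → 1: weight = 15, length = 2, mean = 15/2 ≈ 7.500
Minimum mean = 5.000, attained e.g. along the cycle 0 → 0 with weight 5 and length 1. So λ(A) = 5/1 = 5.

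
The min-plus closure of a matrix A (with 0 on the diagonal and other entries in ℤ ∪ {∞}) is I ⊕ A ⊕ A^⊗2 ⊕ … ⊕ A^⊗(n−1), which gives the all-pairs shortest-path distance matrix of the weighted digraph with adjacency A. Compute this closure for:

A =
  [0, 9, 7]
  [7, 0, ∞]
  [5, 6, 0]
Closure =
  [0, 9, 7]
  [7, 0, 14]
  [5, 6, 0]

This is the Floyd-Warshall all-pairs shortest-path computation. For each intermediate vertex k = 0, 1, …, 2, update dist[i][j] ← min(dist[i][j], dist[i][k] + dist[k][j]). The final matrix gives, for each (i, j), the minimum total weight of any directed path from i to j (possibly empty when i = j).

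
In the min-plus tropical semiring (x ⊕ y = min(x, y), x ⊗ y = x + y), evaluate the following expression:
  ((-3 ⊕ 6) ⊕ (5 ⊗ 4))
((-3 ⊕ 6) ⊕ (5 ⊗ 4)) = -3

Expand innermost to outermost. Recall ⊕ takes the minimum of its arguments and ⊗ takes their sum. Working out the expression ((-3 ⊕ 6) ⊕ (5 ⊗ 4)) gives -3.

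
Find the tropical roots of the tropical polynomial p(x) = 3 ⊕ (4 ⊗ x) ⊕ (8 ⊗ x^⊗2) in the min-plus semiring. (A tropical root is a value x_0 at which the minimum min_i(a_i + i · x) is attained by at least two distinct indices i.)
Roots: {-4, -1}

Each tropical root is a break point of the lower envelope of the lines y = a_i + i · x (there are 3 lines, with slopes 0, 1, ..., 2). Only the lines that attain the minimum somewhere contribute to roots; other lines are dominated. Here the surviving (envelope) indices are i = 2, i = 1, i = 0.
Intersections between consecutive envelope lines give the roots: for adjacent envelope indices i < j the intersection is x = (a_i − a_j) / (j − i). Reading off the sorted break points: {-4, -1}.
Verification: at each break x_0, at least two indices attain the minimum of min_i(a_i + i · x_0).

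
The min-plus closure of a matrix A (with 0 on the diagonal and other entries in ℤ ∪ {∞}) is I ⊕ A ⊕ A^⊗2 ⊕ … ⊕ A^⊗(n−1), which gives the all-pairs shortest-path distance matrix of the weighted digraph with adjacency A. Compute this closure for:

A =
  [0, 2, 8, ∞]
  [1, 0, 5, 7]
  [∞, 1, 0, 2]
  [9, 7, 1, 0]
Closure =
  [0, 2, 7, 9]
  [1, 0, 5, 7]
  [2, 1, 0, 2]
  [3, 2, 1, 0]

This is the Floyd-Warshall all-pairs shortest-path computation. For each intermediate vertex k = 0, 1, …, 3, update dist[i][j] ← min(dist[i][j], dist[i][k] + dist[k][j]). The final matrix gives, for each (i, j), the minimum total weight of any directed path from i to j (possibly empty when i = j).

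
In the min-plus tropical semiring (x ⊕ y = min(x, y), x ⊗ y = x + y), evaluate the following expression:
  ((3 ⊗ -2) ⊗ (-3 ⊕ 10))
((3 ⊗ -2) ⊗ (-3 ⊕ 10)) = -2

Expand innermost to outermost. Recall ⊕ takes the minimum of its arguments and ⊗ takes their sum. Working out the expression ((3 ⊗ -2) ⊗ (-3 ⊕ 10)) gives -2.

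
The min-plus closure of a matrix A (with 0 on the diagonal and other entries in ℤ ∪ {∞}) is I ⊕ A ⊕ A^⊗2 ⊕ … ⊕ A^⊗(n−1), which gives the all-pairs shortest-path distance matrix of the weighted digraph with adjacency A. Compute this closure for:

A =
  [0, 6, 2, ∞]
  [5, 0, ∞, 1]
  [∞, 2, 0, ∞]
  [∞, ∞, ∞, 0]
Closure =
  [0, 4, 2, 5]
  [5, 0, 7, 1]
  [7, 2, 0, 3]
  [∞, ∞, ∞, 0]

This is the Floyd-Warshall all-pairs shortest-path computation. For each intermediate vertex k = 0, 1, …, 3, update dist[i][j] ← min(dist[i][j], dist[i][k] + dist[k][j]). The final matrix gives, for each (i, j), the minimum total weight of any directed path from i to j (possibly empty when i = j).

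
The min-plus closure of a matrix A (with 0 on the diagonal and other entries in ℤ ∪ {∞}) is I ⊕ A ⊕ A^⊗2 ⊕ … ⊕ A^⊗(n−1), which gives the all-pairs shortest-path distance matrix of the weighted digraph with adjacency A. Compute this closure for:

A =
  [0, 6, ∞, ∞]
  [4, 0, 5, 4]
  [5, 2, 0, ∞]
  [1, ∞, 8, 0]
Closure =
  [0, 6, 11, 10]
  [4, 0, 5, 4]
  [5, 2, 0, 6]
  [1, 7, 8, 0]

This is the Floyd-Warshall all-pairs shortest-path computation. For each intermediate vertex k = 0, 1, …, 3, update dist[i][j] ← min(dist[i][j], dist[i][k] + dist[k][j]). The final matrix gives, for each (i, j), the minimum total weight of any directed path from i to j (possibly empty when i = j).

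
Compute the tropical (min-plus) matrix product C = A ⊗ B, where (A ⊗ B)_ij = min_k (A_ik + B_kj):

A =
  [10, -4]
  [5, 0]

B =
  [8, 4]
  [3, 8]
A ⊗ B =
  [-1, 4]
  [3, 8]

Apply the min-plus product entry-by-entry:
  C[0][0] = min over k of (A[0][0] + B[0][0] = 10 + 8 = 18, A[0][1] + B[1][0] = -4 + 3 = -1) = -1 (attained at k = 1)
  C[0][1] = min over k of (A[0][0] + B[0][1] = 10 + 4 = 14, A[0][1] + B[1][1] = -4 + 8 = 4) = 4 (attained at k = 1)
  C[1][0] = min over k of (A[1][0] + B[0][0] = 5 + 8 = 13, A[1][1] + B[1][0] = 0 + 3 = 3) = 3 (attained at k = 1)
  C[1][1] = min over k of (A[1][0] + B[0][1] = 5 + 4 = 9, A[1][1] + B[1][1] = 0 + 8 = 8) = 8 (attained at k = 1)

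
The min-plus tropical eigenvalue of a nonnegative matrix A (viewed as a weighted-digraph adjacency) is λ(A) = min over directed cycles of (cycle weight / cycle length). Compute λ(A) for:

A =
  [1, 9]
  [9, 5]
λ(A) = 1

Enumerate directed cycles and compute their means (weight / length). Sample:
  cycle 0 → 0: weight = 1, length = 1, mean = 1/1 ≈ 1.000
  cycle 1 → 1: weight = 5, length = 1, mean = 5/1 ≈ 5.000
  cycle 0 → 1 → 0: weight = 18, length = 2, mean = 18/2 ≈ 9.000
  cycle 1 → 0 → 1: weight = 18, length = 2, mean = 18/2 ≈ 9.000
Minimum mean = 1.000, attained e.g. along the cycle 0 → 0 with weight 1 and length 1. So λ(A) = 1/1 = 1.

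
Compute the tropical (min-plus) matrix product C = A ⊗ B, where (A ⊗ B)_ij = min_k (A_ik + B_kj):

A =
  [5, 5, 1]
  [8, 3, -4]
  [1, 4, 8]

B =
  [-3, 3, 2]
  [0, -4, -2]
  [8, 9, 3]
A ⊗ B =
  [2, 1, 3]
  [3, -1, -1]
  [-2, 0, 2]

Apply the min-plus product entry-by-entry:
  C[0][0] = min over k of (A[0][0] + B[0][0] = 5 + -3 = 2, A[0][1] + B[1][0] = 5 + 0 = 5, A[0][2] + B[2][0] = 1 + 8 = 9) = 2 (attained at k = 0)
  C[0][1] = min over k of (A[0][0] + B[0][1] = 5 + 3 = 8, A[0][1] + B[1][1] = 5 + -4 = 1, A[0][2] + B[2][1] = 1 + 9 = 10) = 1 (attained at k = 1)
  C[0][2] = min over k of (A[0][0] + B[0][2] = 5 + 2 = 7, A[0][1] + B[1][2] = 5 + -2 = 3, A[0][2] + B[2][2] = 1 + 3 = 4) = 3 (attained at k = 1)
  C[1][0] = min over k of (A[1][0] + B[0][0] = 8 + -3 = 5, A[1][1] + B[1][0] = 3 + 0 = 3, A[1][2] + B[2][0] = -4 + 8 = 4) = 3 (attained at k = 1)
  C[1][1] = min over k of (A[1][0] + B[0][1] = 8 + 3 = 11, A[1][1] + B[1][1] = 3 + -4 = -1, A[1][2] + B[2][1] = -4 + 9 = 5) = -1 (attained at k = 1)
  C[1][2] = min over k of (A[1][0] + B[0][2] = 8 + 2 = 10, A[1][1] + B[1][2] = 3 + -2 = 1, A[1][2] + B[2][2] = -4 + 3 = -1) = -1 (attained at k = 2)
  C[2][0] = min over k of (A[2][0] + B[0][0] = 1 + -3 = -2, A[2][1] + B[1][0] = 4 + 0 = 4, A[2][2] + B[2][0] = 8 + 8 = 16) = -2 (attained at k = 0)
  C[2][1] = min over k of (A[2][0] + B[0][1] = 1 + 3 = 4, A[2][1] + B[1][1] = 4 + -4 = 0, A[2][2] + B[2][1] = 8 + 9 = 17) = 0 (attained at k = 1)
  C[2][2] = min over k of (A[2][0] + B[0][2] = 1 + 2 = 3, A[2][1] + B[1][2] = 4 + -2 = 2, A[2][2] + B[2][2] = 8 + 3 = 11) = 2 (attained at k = 1)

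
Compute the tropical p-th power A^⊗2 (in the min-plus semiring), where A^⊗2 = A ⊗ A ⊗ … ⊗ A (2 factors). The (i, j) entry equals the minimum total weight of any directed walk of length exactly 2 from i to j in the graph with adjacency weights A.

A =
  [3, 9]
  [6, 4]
A^⊗2 =
  [6, 12]
  [9, 8]

Each entry (A^⊗2)_ij equals the minimum over all length-2 walks i = v_0 → v_1 → … → v_2 = j of Σ_t A[v_t][v_{t+1}]. For example, for (i, j) = (0, 1) we minimise over 2 possible intermediate vertex sequences; the minimum is 12, attained along the walk 0 → 0 → 1.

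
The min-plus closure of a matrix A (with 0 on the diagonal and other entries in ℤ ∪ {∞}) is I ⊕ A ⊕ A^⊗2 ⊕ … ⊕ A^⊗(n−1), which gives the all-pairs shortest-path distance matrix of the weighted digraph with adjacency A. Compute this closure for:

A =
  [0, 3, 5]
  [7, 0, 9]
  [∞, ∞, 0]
Closure =
  [0, 3, 5]
  [7, 0, 9]
  [∞, ∞, 0]

This is the Floyd-Warshall all-pairs shortest-path computation. For each intermediate vertex k = 0, 1, …, 2, update dist[i][j] ← min(dist[i][j], dist[i][k] + dist[k][j]). The final matrix gives, for each (i, j), the minimum total weight of any directed path from i to j (possibly empty when i = j).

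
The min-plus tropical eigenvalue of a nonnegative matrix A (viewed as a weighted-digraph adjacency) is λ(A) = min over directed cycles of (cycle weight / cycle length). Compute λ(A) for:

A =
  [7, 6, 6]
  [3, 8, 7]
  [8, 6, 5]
λ(A) = 9/2

Enumerate directed cycles and compute their means (weight / length). Sample:
  cycle 0 → 0: weight = 7, length = 1, mean = 7/1 ≈ 7.000
  cycle 1 → 1: weight = 8, length = 1, mean = 8/1 ≈ 8.000
  cycle 2 → 2: weight = 5, length = 1, mean = 5/1 ≈ 5.000
  cycle 0 → 1 → 0: weight = 9, length = 2, mean = 9/2 ≈ 4.500
  cycle 0 → 2 → 0: weight = 14, length = 2, mean = 14/2 ≈ 7.000
  cycle 1 → 0 → 1: weight = 9, length = 2, mean = 9/2 ≈ 4.500
Minimum mean = 4.500, attained e.g. along the cycle 0 → 1 → 0 with weight 9 and length 2. So λ(A) = 9/2 = 9/2.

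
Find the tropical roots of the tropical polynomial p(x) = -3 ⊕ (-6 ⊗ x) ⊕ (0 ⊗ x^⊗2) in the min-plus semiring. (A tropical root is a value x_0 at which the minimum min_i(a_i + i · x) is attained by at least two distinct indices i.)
Roots: {-6, 3}

Each tropical root is a break point of the lower envelope of the lines y = a_i + i · x (there are 3 lines, with slopes 0, 1, ..., 2). Only the lines that attain the minimum somewhere contribute to roots; other lines are dominated. Here the surviving (envelope) indices are i = 2, i = 1, i = 0.
Intersections between consecutive envelope lines give the roots: for adjacent envelope indices i < j the intersection is x = (a_i − a_j) / (j − i). Reading off the sorted break points: {-6, 3}.
Verification: at each break x_0, at least two indices attain the minimum of min_i(a_i + i · x_0).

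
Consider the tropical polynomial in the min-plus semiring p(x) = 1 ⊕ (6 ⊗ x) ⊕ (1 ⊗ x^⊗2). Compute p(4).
p(4) = 1

A tropical monomial a ⊗ x^⊗i evaluates to a + i · x. Evaluating each term at x = 4:
  Term 0 contributes 1 + 0 · 4 = 1
  Term 1 contributes 6 + 1 · 4 = 10
  Term 2 contributes 1 + 2 · 4 = 9
p(4) = ⊕ of these = min[1, 10, 9] = 1.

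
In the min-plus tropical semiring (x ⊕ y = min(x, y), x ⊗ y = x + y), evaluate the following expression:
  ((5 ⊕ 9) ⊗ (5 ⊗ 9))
((5 ⊕ 9) ⊗ (5 ⊗ 9)) = 19

Expand innermost to outermost. Recall ⊕ takes the minimum of its arguments and ⊗ takes their sum. Working out the expression ((5 ⊕ 9) ⊗ (5 ⊗ 9)) gives 19.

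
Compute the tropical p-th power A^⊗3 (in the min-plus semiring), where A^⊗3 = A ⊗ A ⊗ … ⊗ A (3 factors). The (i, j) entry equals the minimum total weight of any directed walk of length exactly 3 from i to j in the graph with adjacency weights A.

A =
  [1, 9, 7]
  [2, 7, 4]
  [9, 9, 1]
A^⊗3 =
  [3, 11, 9]
  [4, 12, 6]
  [11, 11, 3]

Each entry (A^⊗3)_ij equals the minimum over all length-3 walks i = v_0 → v_1 → … → v_3 = j of Σ_t A[v_t][v_{t+1}]. For example, for (i, j) = (0, 2) we minimise over 9 possible intermediate vertex sequences; the minimum is 9, attained along the walk 0 → 0 → 0 → 2.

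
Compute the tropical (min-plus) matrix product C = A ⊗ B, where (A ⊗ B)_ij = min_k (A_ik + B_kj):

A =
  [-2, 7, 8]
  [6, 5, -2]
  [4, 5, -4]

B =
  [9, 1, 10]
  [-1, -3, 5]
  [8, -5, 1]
A ⊗ B =
  [6, -1, 8]
  [4, -7, -1]
  [4, -9, -3]

Apply the min-plus product entry-by-entry:
  C[0][0] = min over k of (A[0][0] + B[0][0] = -2 + 9 = 7, A[0][1] + B[1][0] = 7 + -1 = 6, A[0][2] + B[2][0] = 8 + 8 = 16) = 6 (attained at k = 1)
  C[0][1] = min over k of (A[0][0] + B[0][1] = -2 + 1 = -1, A[0][1] + B[1][1] = 7 + -3 = 4, A[0][2] + B[2][1] = 8 + -5 = 3) = -1 (attained at k = 0)
  C[0][2] = min over k of (A[0][0] + B[0][2] = -2 + 10 = 8, A[0][1] + B[1][2] = 7 + 5 = 12, A[0][2] + B[2][2] = 8 + 1 = 9) = 8 (attained at k = 0)
  C[1][0] = min over k of (A[1][0] + B[0][0] = 6 + 9 = 15, A[1][1] + B[1][0] = 5 + -1 = 4, A[1][2] + B[2][0] = -2 + 8 = 6) = 4 (attained at k = 1)
  C[1][1] = min over k of (A[1][0] + B[0][1] = 6 + 1 = 7, A[1][1] + B[1][1] = 5 + -3 = 2, A[1][2] + B[2][1] = -2 + -5 = -7) = -7 (attained at k = 2)
  C[1][2] = min over k of (A[1][0] + B[0][2] = 6 + 10 = 16, A[1][1] + B[1][2] = 5 + 5 = 10, A[1][2] + B[2][2] = -2 + 1 = -1) = -1 (attained at k = 2)
  C[2][0] = min over k of (A[2][0] + B[0][0] = 4 + 9 = 13, A[2][1] + B[1][0] = 5 + -1 = 4, A[2][2] + B[2][0] = -4 + 8 = 4) = 4 (attained at k = 1)
  C[2][1] = min over k of (A[2][0] + B[0][1] = 4 + 1 = 5, A[2][1] + B[1][1] = 5 + -3 = 2, A[2][2] + B[2][1] = -4 + -5 = -9) = -9 (attained at k = 2)
  C[2][2] = min over k of (A[2][0] + B[0][2] = 4 + 10 = 14, A[2][1] + B[1][2] = 5 + 5 = 10, A[2][2] + B[2][2] = -4 + 1 = -3) = -3 (attained at k = 2)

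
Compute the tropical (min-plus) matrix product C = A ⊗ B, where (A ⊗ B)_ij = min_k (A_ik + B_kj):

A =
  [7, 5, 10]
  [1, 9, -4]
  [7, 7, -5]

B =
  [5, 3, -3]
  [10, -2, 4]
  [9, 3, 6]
A ⊗ B =
  [12, 3, 4]
  [5, -1, -2]
  [4, -2, 1]

Apply the min-plus product entry-by-entry:
  C[0][0] = min over k of (A[0][0] + B[0][0] = 7 + 5 = 12, A[0][1] + B[1][0] = 5 + 10 = 15, A[0][2] + B[2][0] = 10 + 9 = 19) = 12 (attained at k = 0)
  C[0][1] = min over k of (A[0][0] + B[0][1] = 7 + 3 = 10, A[0][1] + B[1][1] = 5 + -2 = 3, A[0][2] + B[2][1] = 10 + 3 = 13) = 3 (attained at k = 1)
  C[0][2] = min over k of (A[0][0] + B[0][2] = 7 + -3 = 4, A[0][1] + B[1][2] = 5 + 4 = 9, A[0][2] + B[2][2] = 10 + 6 = 16) = 4 (attained at k = 0)
  C[1][0] = min over k of (A[1][0] + B[0][0] = 1 + 5 = 6, A[1][1] + B[1][0] = 9 + 10 = 19, A[1][2] + B[2][0] = -4 + 9 = 5) = 5 (attained at k = 2)
  C[1][1] = min over k of (A[1][0] + B[0][1] = 1 + 3 = 4, A[1][1] + B[1][1] = 9 + -2 = 7, A[1][2] + B[2][1] = -4 + 3 = -1) = -1 (attained at k = 2)
  C[1][2] = min over k of (A[1][0] + B[0][2] = 1 + -3 = -2, A[1][1] + B[1][2] = 9 + 4 = 13, A[1][2] + B[2][2] = -4 + 6 = 2) = -2 (attained at k = 0)
  C[2][0] = min over k of (A[2][0] + B[0][0] = 7 + 5 = 12, A[2][1] + B[1][0] = 7 + 10 = 17, A[2][2] + B[2][0] = -5 + 9 = 4) = 4 (attained at k = 2)
  C[2][1] = min over k of (A[2][0] + B[0][1] = 7 + 3 = 10, A[2][1] + B[1][1] = 7 + -2 = 5, A[2][2] + B[2][1] = -5 + 3 = -2) = -2 (attained at k = 2)
  C[2][2] = min over k of (A[2][0] + B[0][2] = 7 + -3 = 4, A[2][1] + B[1][2] = 7 + 4 = 11, A[2][2] + B[2][2] = -5 + 6 = 1) = 1 (attained at k = 2)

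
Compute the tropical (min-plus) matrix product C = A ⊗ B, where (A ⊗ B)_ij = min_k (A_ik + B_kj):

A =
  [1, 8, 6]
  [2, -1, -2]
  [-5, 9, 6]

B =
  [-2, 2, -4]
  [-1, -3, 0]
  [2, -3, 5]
A ⊗ B =
  [-1, 3, -3]
  [-2, -5, -2]
  [-7, -3, -9]

Apply the min-plus product entry-by-entry:
  C[0][0] = min over k of (A[0][0] + B[0][0] = 1 + -2 = -1, A[0][1] + B[1][0] = 8 + -1 = 7, A[0][2] + B[2][0] = 6 + 2 = 8) = -1 (attained at k = 0)
  C[0][1] = min over k of (A[0][0] + B[0][1] = 1 + 2 = 3, A[0][1] + B[1][1] = 8 + -3 = 5, A[0][2] + B[2][1] = 6 + -3 = 3) = 3 (attained at k = 0)
  C[0][2] = min over k of (A[0][0] + B[0][2] = 1 + -4 = -3, A[0][1] + B[1][2] = 8 + 0 = 8, A[0][2] + B[2][2] = 6 + 5 = 11) = -3 (attained at k = 0)
  C[1][0] = min over k of (A[1][0] + B[0][0] = 2 + -2 = 0, A[1][1] + B[1][0] = -1 + -1 = -2, A[1][2] + B[2][0] = -2 + 2 = 0) = -2 (attained at k = 1)
  C[1][1] = min over k of (A[1][0] + B[0][1] = 2 + 2 = 4, A[1][1] + B[1][1] = -1 + -3 = -4, A[1][2] + B[2][1] = -2 + -3 = -5) = -5 (attained at k = 2)
  C[1][2] = min over k of (A[1][0] + B[0][2] = 2 + -4 = -2, A[1][1] + B[1][2] = -1 + 0 = -1, A[1][2] + B[2][2] = -2 + 5 = 3) = -2 (attained at k = 0)
  C[2][0] = min over k of (A[2][0] + B[0][0] = -5 + -2 = -7, A[2][1] + B[1][0] = 9 + -1 = 8, A[2][2] + B[2][0] = 6 + 2 = 8) = -7 (attained at k = 0)
  C[2][1] = min over k of (A[2][0] + B[0][1] = -5 + 2 = -3, A[2][1] + B[1][1] = 9 + -3 = 6, A[2][2] + B[2][1] = 6 + -3 = 3) = -3 (attained at k = 0)
  C[2][2] = min over k of (A[2][0] + B[0][2] = -5 + -4 = -9, A[2][1] + B[1][2] = 9 + 0 = 9, A[2][2] + B[2][2] = 6 + 5 = 11) = -9 (attained at k = 0)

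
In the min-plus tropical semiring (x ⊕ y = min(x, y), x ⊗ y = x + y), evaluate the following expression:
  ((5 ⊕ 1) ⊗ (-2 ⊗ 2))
((5 ⊕ 1) ⊗ (-2 ⊗ 2)) = 1

Expand innermost to outermost. Recall ⊕ takes the minimum of its arguments and ⊗ takes their sum. Working out the expression ((5 ⊕ 1) ⊗ (-2 ⊗ 2)) gives 1.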